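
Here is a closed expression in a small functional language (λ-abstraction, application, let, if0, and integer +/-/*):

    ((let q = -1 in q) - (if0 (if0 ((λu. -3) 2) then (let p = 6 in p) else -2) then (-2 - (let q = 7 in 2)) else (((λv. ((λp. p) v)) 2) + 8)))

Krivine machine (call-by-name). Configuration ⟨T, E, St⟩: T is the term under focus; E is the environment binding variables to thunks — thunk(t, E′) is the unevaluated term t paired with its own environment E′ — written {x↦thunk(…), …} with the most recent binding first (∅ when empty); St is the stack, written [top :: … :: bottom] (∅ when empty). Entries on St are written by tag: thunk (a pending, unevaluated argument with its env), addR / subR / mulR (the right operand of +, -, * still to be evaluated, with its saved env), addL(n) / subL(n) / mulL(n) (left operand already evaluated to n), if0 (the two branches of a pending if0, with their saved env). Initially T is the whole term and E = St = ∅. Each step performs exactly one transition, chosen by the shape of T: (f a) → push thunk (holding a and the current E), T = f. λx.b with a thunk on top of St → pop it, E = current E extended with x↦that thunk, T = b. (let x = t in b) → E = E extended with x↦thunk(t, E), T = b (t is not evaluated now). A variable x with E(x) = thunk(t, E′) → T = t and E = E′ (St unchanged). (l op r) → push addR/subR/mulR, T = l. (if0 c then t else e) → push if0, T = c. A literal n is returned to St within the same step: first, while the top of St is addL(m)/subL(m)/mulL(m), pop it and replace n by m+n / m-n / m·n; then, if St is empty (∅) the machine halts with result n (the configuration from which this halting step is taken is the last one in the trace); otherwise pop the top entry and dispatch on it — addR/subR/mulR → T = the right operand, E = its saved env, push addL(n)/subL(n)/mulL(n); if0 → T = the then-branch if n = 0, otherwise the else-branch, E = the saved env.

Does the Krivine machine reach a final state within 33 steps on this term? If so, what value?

step 0: ⟨T=((let q = -1 in q) - (if0 (if0 ((λu. -3) 2) then (let p = 6 in p) else -2) then (-2 - (let q = 7 in 2)) else (((λv. ((λp. p) v)) 2) + 8))); E=∅; St=∅⟩
step 1: ⟨T=(let q = -1 in q); E=∅; St=[subR]⟩
step 2: ⟨T=q; E={q↦thunk(-1, ∅)}; St=[subR]⟩
step 3: ⟨T=-1; E=∅; St=[subR]⟩
step 4: ⟨T=(if0 (if0 ((λu. -3) 2) then (let p = 6 in p) else -2) then (-2 - (let q = 7 in 2)) else (((λv. ((λp. p) v)) 2) + 8)); E=∅; St=[subL(-1)]⟩
step 5: ⟨T=(if0 ((λu. -3) 2) then (let p = 6 in p) else -2); E=∅; St=[if0 :: subL(-1)]⟩
step 6: ⟨T=((λu. -3) 2); E=∅; St=[if0 :: if0 :: subL(-1)]⟩
step 7: ⟨T=(λu. -3); E=∅; St=[thunk :: if0 :: if0 :: subL(-1)]⟩
step 8: ⟨T=-3; E={u↦thunk(2, ∅)}; St=[if0 :: if0 :: subL(-1)]⟩
step 9: ⟨T=-2; E=∅; St=[if0 :: subL(-1)]⟩
step 10: ⟨T=(((λv. ((λp. p) v)) 2) + 8); E=∅; St=[subL(-1)]⟩
step 11: ⟨T=((λv. ((λp. p) v)) 2); E=∅; St=[addR :: subL(-1)]⟩
step 12: ⟨T=(λv. ((λp. p) v)); E=∅; St=[thunk :: addR :: subL(-1)]⟩
step 13: ⟨T=((λp. p) v); E={v↦thunk(2, ∅)}; St=[addR :: subL(-1)]⟩
step 14: ⟨T=(λp. p); E={v↦thunk(2, ∅)}; St=[thunk :: addR :: subL(-1)]⟩
step 15: ⟨T=p; E={p↦thunk(v, {v↦thunk(2, ∅)}), v↦thunk(2, ∅)}; St=[addR :: subL(-1)]⟩
step 16: ⟨T=v; E={v↦thunk(2, ∅)}; St=[addR :: subL(-1)]⟩
step 17: ⟨T=2; E=∅; St=[addR :: subL(-1)]⟩
step 18: ⟨T=8; E=∅; St=[addL(2) :: subL(-1)]⟩
→ final value -11

Answer: -11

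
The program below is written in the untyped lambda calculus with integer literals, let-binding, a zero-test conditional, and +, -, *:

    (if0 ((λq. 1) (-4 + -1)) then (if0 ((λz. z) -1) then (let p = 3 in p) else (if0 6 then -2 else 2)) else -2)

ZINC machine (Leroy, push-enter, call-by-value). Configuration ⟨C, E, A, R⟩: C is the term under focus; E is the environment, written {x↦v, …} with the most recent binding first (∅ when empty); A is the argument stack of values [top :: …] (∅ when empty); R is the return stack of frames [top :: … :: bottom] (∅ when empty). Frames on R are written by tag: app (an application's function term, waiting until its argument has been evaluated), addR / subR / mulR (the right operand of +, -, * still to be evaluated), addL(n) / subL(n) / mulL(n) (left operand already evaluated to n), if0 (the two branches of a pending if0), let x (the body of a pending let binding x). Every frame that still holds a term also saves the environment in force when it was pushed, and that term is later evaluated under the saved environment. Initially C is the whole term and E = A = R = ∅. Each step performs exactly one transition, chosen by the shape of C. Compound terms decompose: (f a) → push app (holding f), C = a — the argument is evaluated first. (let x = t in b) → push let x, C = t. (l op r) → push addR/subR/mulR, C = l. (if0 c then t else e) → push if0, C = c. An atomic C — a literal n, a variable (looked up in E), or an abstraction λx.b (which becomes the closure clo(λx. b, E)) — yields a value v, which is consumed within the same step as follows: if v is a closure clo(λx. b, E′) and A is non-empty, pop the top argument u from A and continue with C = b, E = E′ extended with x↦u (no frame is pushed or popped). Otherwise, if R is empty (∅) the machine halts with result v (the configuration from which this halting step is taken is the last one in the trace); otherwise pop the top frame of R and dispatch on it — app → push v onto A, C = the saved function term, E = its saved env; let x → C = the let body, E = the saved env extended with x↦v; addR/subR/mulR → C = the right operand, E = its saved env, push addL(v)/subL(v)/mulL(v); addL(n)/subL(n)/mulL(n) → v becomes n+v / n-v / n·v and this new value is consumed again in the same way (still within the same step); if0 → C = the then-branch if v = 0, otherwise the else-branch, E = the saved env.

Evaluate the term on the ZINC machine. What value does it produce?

Answer: -2

Derivation:
0. <C=(if0 ((λq. 1) (-4 + -1)) then (if0 ((λz. z) -1) then (let p = 3 in p) else (if0 6 then -2 else 2)) else -2), E=∅, A=∅, R=∅>
1. <C=((λq. 1) (-4 + -1)), E=∅, A=∅, R=[if0]>
2. <C=(-4 + -1), E=∅, A=∅, R=[app :: if0]>
3. <C=-4, E=∅, A=∅, R=[addR :: app :: if0]>
4. <C=-1, E=∅, A=∅, R=[addL(-4) :: app :: if0]>
5. <C=(λq. 1), E=∅, A=[-5], R=[if0]>
6. <C=1, E={q↦-5}, A=∅, R=[if0]>
7. <C=-2, E=∅, A=∅, R=∅>
→ final value -2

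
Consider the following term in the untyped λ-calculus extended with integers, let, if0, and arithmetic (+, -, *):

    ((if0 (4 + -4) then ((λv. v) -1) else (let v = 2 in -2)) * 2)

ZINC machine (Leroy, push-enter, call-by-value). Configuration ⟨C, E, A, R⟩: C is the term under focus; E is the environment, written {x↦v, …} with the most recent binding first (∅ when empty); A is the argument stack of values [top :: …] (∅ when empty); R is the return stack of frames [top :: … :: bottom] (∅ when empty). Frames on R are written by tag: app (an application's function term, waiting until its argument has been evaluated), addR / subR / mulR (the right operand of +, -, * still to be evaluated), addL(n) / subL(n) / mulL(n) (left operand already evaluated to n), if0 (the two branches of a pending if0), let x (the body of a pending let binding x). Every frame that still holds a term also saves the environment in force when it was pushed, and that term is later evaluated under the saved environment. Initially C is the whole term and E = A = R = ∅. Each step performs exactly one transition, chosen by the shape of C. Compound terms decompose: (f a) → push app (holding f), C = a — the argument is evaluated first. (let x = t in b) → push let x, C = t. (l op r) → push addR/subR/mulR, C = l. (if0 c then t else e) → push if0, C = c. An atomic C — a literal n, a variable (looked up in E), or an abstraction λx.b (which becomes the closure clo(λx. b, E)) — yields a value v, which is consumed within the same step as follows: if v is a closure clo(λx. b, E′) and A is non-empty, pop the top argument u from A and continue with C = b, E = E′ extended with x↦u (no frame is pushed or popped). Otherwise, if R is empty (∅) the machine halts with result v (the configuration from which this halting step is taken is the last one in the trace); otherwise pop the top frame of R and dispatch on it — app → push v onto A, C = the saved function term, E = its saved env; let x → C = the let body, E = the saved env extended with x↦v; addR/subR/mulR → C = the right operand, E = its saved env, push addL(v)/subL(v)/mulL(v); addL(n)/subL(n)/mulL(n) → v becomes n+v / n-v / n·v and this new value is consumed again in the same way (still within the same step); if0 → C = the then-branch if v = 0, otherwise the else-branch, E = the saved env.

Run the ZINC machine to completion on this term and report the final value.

Answer: -2

Machine steps:
[0] <C=((if0 (4 + -4) then ((λv. v) -1) else (let v = 2 in -2)) * 2), E=∅, A=∅, R=∅>
[1] <C=(if0 (4 + -4) then ((λv. v) -1) else (let v = 2 in -2)), E=∅, A=∅, R=[mulR]>
[2] <C=(4 + -4), E=∅, A=∅, R=[if0 :: mulR]>
[3] <C=4, E=∅, A=∅, R=[addR :: if0 :: mulR]>
[4] <C=-4, E=∅, A=∅, R=[addL(4) :: if0 :: mulR]>
[5] <C=((λv. v) -1), E=∅, A=∅, R=[mulR]>
[6] <C=-1, E=∅, A=∅, R=[app :: mulR]>
[7] <C=(λv. v), E=∅, A=[-1], R=[mulR]>
[8] <C=v, E={v↦-1}, A=∅, R=[mulR]>
[9] <C=2, E=∅, A=∅, R=[mulL(-1)]>
→ final value -2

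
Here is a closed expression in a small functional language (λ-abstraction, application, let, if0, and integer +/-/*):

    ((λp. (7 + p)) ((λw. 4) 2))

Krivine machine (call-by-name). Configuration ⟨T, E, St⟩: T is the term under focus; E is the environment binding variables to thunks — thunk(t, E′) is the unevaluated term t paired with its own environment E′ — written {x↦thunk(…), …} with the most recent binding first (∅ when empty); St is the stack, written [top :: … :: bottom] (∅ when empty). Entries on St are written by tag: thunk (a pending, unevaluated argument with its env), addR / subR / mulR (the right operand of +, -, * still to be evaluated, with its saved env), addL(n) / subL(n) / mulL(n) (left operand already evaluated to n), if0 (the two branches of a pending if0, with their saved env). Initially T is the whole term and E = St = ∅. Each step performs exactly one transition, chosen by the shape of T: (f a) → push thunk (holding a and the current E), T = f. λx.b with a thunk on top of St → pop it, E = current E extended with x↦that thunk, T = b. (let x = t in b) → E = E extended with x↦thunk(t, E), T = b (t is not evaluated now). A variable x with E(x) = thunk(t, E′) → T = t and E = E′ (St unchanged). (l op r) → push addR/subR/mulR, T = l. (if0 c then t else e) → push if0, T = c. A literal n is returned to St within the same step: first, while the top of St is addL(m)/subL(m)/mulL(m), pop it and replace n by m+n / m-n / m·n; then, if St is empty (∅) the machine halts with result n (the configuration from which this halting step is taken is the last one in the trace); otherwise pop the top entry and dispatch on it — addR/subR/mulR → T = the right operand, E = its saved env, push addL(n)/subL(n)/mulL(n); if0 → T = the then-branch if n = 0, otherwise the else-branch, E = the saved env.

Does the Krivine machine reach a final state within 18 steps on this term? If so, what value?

step 0: [T=((λp. (7 + p)) ((λw. 4) 2)) | E=∅ | St=∅]
step 1: [T=(λp. (7 + p)) | E=∅ | St=[thunk]]
step 2: [T=(7 + p) | E={p↦thunk(((λw. 4) 2), ∅)} | St=∅]
step 3: [T=7 | E={p↦thunk(((λw. 4) 2), ∅)} | St=[addR]]
step 4: [T=p | E={p↦thunk(((λw. 4) 2), ∅)} | St=[addL(7)]]
step 5: [T=((λw. 4) 2) | E=∅ | St=[addL(7)]]
step 6: [T=(λw. 4) | E=∅ | St=[thunk :: addL(7)]]
step 7: [T=4 | E={w↦thunk(2, ∅)} | St=[addL(7)]]
→ final value 11

Answer: 11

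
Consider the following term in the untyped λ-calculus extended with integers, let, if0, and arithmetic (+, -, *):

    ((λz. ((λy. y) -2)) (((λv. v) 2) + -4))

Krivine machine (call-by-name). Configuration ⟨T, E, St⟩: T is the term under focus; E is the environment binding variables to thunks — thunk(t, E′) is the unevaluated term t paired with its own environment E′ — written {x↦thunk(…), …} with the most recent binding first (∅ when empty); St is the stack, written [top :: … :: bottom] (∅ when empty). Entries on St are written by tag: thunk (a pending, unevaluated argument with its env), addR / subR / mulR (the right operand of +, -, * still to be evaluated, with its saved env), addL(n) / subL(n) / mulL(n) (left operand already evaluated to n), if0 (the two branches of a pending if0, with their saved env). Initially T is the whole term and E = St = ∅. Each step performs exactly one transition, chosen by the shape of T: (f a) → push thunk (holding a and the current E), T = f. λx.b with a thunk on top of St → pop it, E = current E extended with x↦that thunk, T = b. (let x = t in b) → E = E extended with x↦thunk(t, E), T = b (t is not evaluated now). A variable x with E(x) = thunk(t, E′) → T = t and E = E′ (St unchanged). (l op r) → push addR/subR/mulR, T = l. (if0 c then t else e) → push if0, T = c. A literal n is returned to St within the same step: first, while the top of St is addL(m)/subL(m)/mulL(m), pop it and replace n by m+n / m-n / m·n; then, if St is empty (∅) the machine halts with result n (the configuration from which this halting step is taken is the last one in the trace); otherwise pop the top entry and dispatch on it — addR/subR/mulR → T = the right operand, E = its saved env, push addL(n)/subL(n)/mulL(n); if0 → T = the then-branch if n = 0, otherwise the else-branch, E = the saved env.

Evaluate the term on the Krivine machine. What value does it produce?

Answer: -2

Machine steps:
0. [T=((λz. ((λy. y) -2)) (((λv. v) 2) + -4)) | E=∅ | St=∅]
1. [T=(λz. ((λy. y) -2)) | E=∅ | St=[thunk]]
2. [T=((λy. y) -2) | E={z↦thunk((((λv. v) 2) + -4), ∅)} | St=∅]
3. [T=(λy. y) | E={z↦thunk((((λv. v) 2) + -4), ∅)} | St=[thunk]]
4. [T=y | E={y↦thunk(-2, {z↦thunk((((λv. v) 2) + -4), ∅)}), z↦thunk((((λv. v) 2) + -4), ∅)} | St=∅]
5. [T=-2 | E={z↦thunk((((λv. v) 2) + -4), ∅)} | St=∅]
→ final value -2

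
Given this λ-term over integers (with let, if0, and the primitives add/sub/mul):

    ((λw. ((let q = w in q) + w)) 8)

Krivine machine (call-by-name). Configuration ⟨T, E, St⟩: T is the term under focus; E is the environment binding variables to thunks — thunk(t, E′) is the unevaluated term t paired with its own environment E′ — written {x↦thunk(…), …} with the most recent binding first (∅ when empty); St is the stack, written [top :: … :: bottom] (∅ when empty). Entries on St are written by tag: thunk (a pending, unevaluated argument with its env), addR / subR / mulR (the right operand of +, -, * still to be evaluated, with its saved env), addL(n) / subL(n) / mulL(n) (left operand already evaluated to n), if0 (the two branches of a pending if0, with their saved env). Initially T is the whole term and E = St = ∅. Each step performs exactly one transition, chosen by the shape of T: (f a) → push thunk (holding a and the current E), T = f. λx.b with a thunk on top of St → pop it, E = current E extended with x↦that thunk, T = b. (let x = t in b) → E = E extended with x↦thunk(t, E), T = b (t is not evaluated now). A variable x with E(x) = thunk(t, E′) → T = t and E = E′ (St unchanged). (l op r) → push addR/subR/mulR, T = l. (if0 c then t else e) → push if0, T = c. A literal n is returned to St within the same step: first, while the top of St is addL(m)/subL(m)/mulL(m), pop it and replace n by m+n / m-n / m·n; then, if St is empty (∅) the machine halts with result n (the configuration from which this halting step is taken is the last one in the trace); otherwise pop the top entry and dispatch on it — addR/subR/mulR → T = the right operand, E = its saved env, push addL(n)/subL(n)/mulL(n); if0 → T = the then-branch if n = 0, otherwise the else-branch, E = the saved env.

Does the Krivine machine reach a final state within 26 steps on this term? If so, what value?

0. <T=((λw. ((let q = w in q) + w)) 8), E=∅, St=∅>
1. <T=(λw. ((let q = w in q) + w)), E=∅, St=[thunk]>
2. <T=((let q = w in q) + w), E={w↦thunk(8, ∅)}, St=∅>
3. <T=(let q = w in q), E={w↦thunk(8, ∅)}, St=[addR]>
4. <T=q, E={q↦thunk(w, {w↦thunk(8, ∅)}), w↦thunk(8, ∅)}, St=[addR]>
5. <T=w, E={w↦thunk(8, ∅)}, St=[addR]>
6. <T=8, E=∅, St=[addR]>
7. <T=w, E={w↦thunk(8, ∅)}, St=[addL(8)]>
8. <T=8, E=∅, St=[addL(8)]>
→ final value 16

Answer: 16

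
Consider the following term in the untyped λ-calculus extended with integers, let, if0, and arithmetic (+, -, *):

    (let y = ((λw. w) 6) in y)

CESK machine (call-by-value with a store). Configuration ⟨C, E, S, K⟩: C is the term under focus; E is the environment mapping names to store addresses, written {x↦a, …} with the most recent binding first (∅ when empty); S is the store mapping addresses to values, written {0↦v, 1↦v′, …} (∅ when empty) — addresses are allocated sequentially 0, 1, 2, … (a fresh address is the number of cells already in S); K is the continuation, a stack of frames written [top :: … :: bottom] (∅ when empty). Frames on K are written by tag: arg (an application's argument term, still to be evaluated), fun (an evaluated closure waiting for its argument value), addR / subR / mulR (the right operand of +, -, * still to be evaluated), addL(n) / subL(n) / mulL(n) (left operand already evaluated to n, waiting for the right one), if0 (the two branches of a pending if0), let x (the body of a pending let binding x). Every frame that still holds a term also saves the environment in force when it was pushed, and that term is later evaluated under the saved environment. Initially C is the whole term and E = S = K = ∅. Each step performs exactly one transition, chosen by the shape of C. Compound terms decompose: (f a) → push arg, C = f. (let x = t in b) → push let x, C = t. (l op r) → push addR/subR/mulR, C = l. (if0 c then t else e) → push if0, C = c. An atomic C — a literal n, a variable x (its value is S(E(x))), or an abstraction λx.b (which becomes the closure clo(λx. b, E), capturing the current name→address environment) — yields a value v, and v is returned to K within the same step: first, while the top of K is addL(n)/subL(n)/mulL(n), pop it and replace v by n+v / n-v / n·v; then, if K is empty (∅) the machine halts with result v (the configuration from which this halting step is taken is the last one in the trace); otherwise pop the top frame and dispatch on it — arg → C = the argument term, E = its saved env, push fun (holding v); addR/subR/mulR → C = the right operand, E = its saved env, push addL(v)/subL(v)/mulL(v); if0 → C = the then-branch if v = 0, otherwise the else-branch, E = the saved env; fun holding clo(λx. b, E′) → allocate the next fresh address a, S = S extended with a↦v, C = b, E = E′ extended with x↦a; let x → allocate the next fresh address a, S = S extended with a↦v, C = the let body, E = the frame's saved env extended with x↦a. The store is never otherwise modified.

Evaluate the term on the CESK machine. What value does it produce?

step 0: ⟨C=(let y = ((λw. w) 6) in y); E=∅; S=∅; K=∅⟩
step 1: ⟨C=((λw. w) 6); E=∅; S=∅; K=[let y]⟩
step 2: ⟨C=(λw. w); E=∅; S=∅; K=[arg :: let y]⟩
step 3: ⟨C=6; E=∅; S=∅; K=[fun :: let y]⟩
step 4: ⟨C=w; E={w↦0}; S={0↦6}; K=[let y]⟩
step 5: ⟨C=y; E={y↦1}; S={0↦6, 1↦6}; K=∅⟩
→ final value 6

Answer: 6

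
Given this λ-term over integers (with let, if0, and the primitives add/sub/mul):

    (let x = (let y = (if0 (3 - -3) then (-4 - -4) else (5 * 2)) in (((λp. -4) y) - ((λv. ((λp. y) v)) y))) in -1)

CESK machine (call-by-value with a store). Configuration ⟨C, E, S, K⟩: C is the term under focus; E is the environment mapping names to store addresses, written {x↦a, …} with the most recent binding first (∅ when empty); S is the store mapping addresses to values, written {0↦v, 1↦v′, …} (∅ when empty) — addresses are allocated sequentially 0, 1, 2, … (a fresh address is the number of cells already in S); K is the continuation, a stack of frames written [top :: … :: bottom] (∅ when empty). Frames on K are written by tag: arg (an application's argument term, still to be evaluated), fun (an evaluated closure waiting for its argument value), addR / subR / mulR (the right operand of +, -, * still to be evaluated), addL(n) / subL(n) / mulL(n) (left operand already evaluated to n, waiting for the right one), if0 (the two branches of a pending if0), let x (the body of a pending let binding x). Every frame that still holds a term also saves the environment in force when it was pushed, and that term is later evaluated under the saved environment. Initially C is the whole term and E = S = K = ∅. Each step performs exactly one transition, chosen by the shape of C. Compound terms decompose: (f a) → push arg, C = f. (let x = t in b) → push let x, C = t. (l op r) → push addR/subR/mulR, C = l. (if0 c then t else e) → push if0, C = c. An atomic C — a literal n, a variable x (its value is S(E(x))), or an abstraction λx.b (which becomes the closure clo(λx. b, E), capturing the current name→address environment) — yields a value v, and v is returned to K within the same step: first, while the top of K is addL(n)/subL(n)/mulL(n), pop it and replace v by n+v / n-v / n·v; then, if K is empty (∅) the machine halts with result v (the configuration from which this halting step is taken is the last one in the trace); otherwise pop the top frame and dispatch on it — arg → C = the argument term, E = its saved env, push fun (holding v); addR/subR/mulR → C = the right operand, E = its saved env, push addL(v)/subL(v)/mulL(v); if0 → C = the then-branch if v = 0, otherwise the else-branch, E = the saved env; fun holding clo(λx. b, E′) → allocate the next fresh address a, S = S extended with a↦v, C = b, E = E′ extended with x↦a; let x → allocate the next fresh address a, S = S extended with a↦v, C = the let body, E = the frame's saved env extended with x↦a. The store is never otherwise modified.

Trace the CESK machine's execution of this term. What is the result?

t=0: ⟨C=(let x = (let y = (if0 (3 - -3) then (-4 - -4) else (5 * 2)) in (((λp. -4) y) - ((λv. ((λp. y) v)) y))) in -1); E=∅; S=∅; K=∅⟩
t=1: ⟨C=(let y = (if0 (3 - -3) then (-4 - -4) else (5 * 2)) in (((λp. -4) y) - ((λv. ((λp. y) v)) y))); E=∅; S=∅; K=[let x]⟩
t=2: ⟨C=(if0 (3 - -3) then (-4 - -4) else (5 * 2)); E=∅; S=∅; K=[let y :: let x]⟩
t=3: ⟨C=(3 - -3); E=∅; S=∅; K=[if0 :: let y :: let x]⟩
t=4: ⟨C=3; E=∅; S=∅; K=[subR :: if0 :: let y :: let x]⟩
t=5: ⟨C=-3; E=∅; S=∅; K=[subL(3) :: if0 :: let y :: let x]⟩
t=6: ⟨C=(5 * 2); E=∅; S=∅; K=[let y :: let x]⟩
t=7: ⟨C=5; E=∅; S=∅; K=[mulR :: let y :: let x]⟩
t=8: ⟨C=2; E=∅; S=∅; K=[mulL(5) :: let y :: let x]⟩
t=9: ⟨C=(((λp. -4) y) - ((λv. ((λp. y) v)) y)); E={y↦0}; S={0↦10}; K=[let x]⟩
t=10: ⟨C=((λp. -4) y); E={y↦0}; S={0↦10}; K=[subR :: let x]⟩
t=11: ⟨C=(λp. -4); E={y↦0}; S={0↦10}; K=[arg :: subR :: let x]⟩
t=12: ⟨C=y; E={y↦0}; S={0↦10}; K=[fun :: subR :: let x]⟩
t=13: ⟨C=-4; E={p↦1, y↦0}; S={0↦10, 1↦10}; K=[subR :: let x]⟩
t=14: ⟨C=((λv. ((λp. y) v)) y); E={y↦0}; S={0↦10, 1↦10}; K=[subL(-4) :: let x]⟩
t=15: ⟨C=(λv. ((λp. y) v)); E={y↦0}; S={0↦10, 1↦10}; K=[arg :: subL(-4) :: let x]⟩
t=16: ⟨C=y; E={y↦0}; S={0↦10, 1↦10}; K=[fun :: subL(-4) :: let x]⟩
t=17: ⟨C=((λp. y) v); E={v↦2, y↦0}; S={0↦10, 1↦10, 2↦10}; K=[subL(-4) :: let x]⟩
t=18: ⟨C=(λp. y); E={v↦2, y↦0}; S={0↦10, 1↦10, 2↦10}; K=[arg :: subL(-4) :: let x]⟩
t=19: ⟨C=v; E={v↦2, y↦0}; S={0↦10, 1↦10, 2↦10}; K=[fun :: subL(-4) :: let x]⟩
t=20: ⟨C=y; E={p↦3, v↦2, y↦0}; S={0↦10, 1↦10, 2↦10, 3↦10}; K=[subL(-4) :: let x]⟩
t=21: ⟨C=-1; E={x↦4}; S={0↦10, 1↦10, 2↦10, 3↦10, 4↦-14}; K=∅⟩
→ final value -1

Answer: -1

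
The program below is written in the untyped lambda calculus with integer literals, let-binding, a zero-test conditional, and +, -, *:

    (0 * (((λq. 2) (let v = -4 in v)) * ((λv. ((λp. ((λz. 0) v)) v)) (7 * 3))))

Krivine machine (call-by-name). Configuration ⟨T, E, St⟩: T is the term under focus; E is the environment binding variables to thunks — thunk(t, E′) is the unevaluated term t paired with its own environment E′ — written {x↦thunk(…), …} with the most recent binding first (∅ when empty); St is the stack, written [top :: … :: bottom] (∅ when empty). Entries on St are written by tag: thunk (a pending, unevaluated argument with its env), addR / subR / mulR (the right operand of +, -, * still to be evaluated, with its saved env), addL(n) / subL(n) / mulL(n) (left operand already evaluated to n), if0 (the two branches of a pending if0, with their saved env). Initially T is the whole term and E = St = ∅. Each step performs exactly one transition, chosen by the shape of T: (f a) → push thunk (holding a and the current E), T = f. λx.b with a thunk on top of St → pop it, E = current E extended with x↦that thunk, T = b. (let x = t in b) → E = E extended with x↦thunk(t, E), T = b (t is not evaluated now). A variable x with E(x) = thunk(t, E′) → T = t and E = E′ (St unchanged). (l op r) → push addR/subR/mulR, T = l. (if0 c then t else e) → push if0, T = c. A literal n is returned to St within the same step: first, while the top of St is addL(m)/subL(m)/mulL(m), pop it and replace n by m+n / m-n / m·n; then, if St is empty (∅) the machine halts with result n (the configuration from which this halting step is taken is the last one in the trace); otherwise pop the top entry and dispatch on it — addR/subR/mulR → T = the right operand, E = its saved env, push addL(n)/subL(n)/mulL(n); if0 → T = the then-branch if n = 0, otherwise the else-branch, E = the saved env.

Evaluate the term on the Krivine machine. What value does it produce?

Answer: 0

Execution trace:
step 0: [T=(0 * (((λq. 2) (let v = -4 in v)) * ((λv. ((λp. ((λz. 0) v)) v)) (7 * 3)))) | E=∅ | St=∅]
step 1: [T=0 | E=∅ | St=[mulR]]
step 2: [T=(((λq. 2) (let v = -4 in v)) * ((λv. ((λp. ((λz. 0) v)) v)) (7 * 3))) | E=∅ | St=[mulL(0)]]
step 3: [T=((λq. 2) (let v = -4 in v)) | E=∅ | St=[mulR :: mulL(0)]]
step 4: [T=(λq. 2) | E=∅ | St=[thunk :: mulR :: mulL(0)]]
step 5: [T=2 | E={q↦thunk((let v = -4 in v), ∅)} | St=[mulR :: mulL(0)]]
step 6: [T=((λv. ((λp. ((λz. 0) v)) v)) (7 * 3)) | E=∅ | St=[mulL(2) :: mulL(0)]]
step 7: [T=(λv. ((λp. ((λz. 0) v)) v)) | E=∅ | St=[thunk :: mulL(2) :: mulL(0)]]
step 8: [T=((λp. ((λz. 0) v)) v) | E={v↦thunk((7 * 3), ∅)} | St=[mulL(2) :: mulL(0)]]
step 9: [T=(λp. ((λz. 0) v)) | E={v↦thunk((7 * 3), ∅)} | St=[thunk :: mulL(2) :: mulL(0)]]
step 10: [T=((λz. 0) v) | E={p↦thunk(v, {v↦thunk((7 * 3), ∅)}), v↦thunk((7 * 3), ∅)} | St=[mulL(2) :: mulL(0)]]
step 11: [T=(λz. 0) | E={p↦thunk(v, {v↦thunk((7 * 3), ∅)}), v↦thunk((7 * 3), ∅)} | St=[thunk :: mulL(2) :: mulL(0)]]
step 12: [T=0 | E={z↦thunk(v, {p↦thunk(v, {v↦thunk((7 * 3), ∅)}), v↦thunk((7 * 3), ∅)}), p↦thunk(v, {v↦thunk((7 * 3), ∅)}), v↦thunk((7 * 3), ∅)} | St=[mulL(2) :: mulL(0)]]
→ final value 0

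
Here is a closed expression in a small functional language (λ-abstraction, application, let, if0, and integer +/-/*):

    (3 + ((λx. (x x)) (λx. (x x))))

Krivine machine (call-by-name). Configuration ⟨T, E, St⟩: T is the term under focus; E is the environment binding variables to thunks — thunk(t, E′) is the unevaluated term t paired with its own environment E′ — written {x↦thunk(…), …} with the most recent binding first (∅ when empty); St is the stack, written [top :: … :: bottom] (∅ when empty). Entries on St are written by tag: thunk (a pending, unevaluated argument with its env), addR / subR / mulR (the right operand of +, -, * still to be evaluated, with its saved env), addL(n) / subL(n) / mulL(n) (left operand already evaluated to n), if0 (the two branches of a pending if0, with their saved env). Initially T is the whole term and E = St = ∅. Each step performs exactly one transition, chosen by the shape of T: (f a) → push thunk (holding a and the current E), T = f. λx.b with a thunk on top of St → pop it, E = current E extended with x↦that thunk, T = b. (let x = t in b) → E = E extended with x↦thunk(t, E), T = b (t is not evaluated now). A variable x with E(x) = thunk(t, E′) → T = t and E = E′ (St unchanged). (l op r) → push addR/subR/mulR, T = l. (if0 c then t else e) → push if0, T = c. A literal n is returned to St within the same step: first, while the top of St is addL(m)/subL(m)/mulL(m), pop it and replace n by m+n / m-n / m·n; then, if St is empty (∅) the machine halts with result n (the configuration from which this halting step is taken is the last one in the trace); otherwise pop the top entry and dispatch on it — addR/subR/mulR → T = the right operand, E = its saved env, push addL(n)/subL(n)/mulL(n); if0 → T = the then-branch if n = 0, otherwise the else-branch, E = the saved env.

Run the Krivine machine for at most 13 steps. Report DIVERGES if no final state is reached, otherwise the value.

Answer: DIVERGES (no final state within 13 steps)

Execution trace:
step 0: ⟨T=(3 + ((λx. (x x)) (λx. (x x)))); E=∅; St=∅⟩
step 1: ⟨T=3; E=∅; St=[addR]⟩
step 2: ⟨T=((λx. (x x)) (λx. (x x))); E=∅; St=[addL(3)]⟩
step 3: ⟨T=(λx. (x x)); E=∅; St=[thunk :: addL(3)]⟩
step 4: ⟨T=(x x); E={x↦thunk((λx. (x x)), ∅)}; St=[addL(3)]⟩
step 5: ⟨T=x; E={x↦thunk((λx. (x x)), ∅)}; St=[thunk :: addL(3)]⟩
step 6: ⟨T=(λx. (x x)); E=∅; St=[thunk :: addL(3)]⟩
step 7: ⟨T=(x x); E={x↦thunk(x, {x↦thunk((λx. (x x)), ∅)})}; St=[addL(3)]⟩
step 8: ⟨T=x; E={x↦thunk(x, {x↦thunk((λx. (x x)), ∅)})}; St=[thunk :: addL(3)]⟩
step 9: ⟨T=x; E={x↦thunk((λx. (x x)), ∅)}; St=[thunk :: addL(3)]⟩
step 10: ⟨T=(λx. (x x)); E=∅; St=[thunk :: addL(3)]⟩
step 11: ⟨T=(x x); E={x↦thunk(x, {x↦thunk(x, {x↦thunk((λx. (x x)), ∅)})})}; St=[addL(3)]⟩
step 12: ⟨T=x; E={x↦thunk(x, {x↦thunk(x, {x↦thunk((λx. (x x)), ∅)})})}; St=[thunk :: addL(3)]⟩
step 13: ⟨T=x; E={x↦thunk(x, {x↦thunk((λx. (x x)), ∅)})}; St=[thunk :: addL(3)]⟩
→ 13 transitions taken and the configuration is still not final: no result within 13 steps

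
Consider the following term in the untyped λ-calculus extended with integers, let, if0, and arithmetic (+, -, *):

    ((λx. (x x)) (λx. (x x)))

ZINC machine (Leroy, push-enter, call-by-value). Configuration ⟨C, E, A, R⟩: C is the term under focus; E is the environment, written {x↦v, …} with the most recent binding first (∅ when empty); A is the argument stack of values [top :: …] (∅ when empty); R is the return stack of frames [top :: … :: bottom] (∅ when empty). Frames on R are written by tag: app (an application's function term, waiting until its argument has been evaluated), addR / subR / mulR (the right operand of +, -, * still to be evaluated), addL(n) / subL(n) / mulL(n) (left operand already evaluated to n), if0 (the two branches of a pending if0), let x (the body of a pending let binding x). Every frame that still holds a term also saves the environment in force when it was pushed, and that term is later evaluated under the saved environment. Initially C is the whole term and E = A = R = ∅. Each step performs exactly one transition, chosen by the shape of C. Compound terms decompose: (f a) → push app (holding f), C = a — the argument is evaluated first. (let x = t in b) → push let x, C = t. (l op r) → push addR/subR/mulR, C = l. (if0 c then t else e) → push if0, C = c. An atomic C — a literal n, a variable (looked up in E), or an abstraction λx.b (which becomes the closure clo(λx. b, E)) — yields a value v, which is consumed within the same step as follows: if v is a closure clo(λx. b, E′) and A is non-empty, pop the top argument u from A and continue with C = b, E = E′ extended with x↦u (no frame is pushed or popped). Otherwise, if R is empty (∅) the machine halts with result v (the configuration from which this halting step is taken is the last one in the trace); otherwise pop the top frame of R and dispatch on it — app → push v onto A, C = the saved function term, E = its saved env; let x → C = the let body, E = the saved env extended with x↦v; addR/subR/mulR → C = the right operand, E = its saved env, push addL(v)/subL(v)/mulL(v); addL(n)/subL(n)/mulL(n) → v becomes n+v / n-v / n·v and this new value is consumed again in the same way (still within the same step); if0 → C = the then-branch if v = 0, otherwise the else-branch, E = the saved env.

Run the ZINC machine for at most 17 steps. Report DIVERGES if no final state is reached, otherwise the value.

Answer: DIVERGES (no final state within 17 steps)

Execution trace:
step 0: ⟨C=((λx. (x x)) (λx. (x x))); E=∅; A=∅; R=∅⟩
step 1: ⟨C=(λx. (x x)); E=∅; A=∅; R=[app]⟩
step 2: ⟨C=(λx. (x x)); E=∅; A=[clo(λx. (x x), ∅)]; R=∅⟩
step 3: ⟨C=(x x); E={x↦clo(λx. (x x), ∅)}; A=∅; R=∅⟩
step 4: ⟨C=x; E={x↦clo(λx. (x x), ∅)}; A=∅; R=[app]⟩
step 5: ⟨C=x; E={x↦clo(λx. (x x), ∅)}; A=[clo(λx. (x x), ∅)]; R=∅⟩
… configuration repeats with period 3 (steps 3–5 recur indefinitely) …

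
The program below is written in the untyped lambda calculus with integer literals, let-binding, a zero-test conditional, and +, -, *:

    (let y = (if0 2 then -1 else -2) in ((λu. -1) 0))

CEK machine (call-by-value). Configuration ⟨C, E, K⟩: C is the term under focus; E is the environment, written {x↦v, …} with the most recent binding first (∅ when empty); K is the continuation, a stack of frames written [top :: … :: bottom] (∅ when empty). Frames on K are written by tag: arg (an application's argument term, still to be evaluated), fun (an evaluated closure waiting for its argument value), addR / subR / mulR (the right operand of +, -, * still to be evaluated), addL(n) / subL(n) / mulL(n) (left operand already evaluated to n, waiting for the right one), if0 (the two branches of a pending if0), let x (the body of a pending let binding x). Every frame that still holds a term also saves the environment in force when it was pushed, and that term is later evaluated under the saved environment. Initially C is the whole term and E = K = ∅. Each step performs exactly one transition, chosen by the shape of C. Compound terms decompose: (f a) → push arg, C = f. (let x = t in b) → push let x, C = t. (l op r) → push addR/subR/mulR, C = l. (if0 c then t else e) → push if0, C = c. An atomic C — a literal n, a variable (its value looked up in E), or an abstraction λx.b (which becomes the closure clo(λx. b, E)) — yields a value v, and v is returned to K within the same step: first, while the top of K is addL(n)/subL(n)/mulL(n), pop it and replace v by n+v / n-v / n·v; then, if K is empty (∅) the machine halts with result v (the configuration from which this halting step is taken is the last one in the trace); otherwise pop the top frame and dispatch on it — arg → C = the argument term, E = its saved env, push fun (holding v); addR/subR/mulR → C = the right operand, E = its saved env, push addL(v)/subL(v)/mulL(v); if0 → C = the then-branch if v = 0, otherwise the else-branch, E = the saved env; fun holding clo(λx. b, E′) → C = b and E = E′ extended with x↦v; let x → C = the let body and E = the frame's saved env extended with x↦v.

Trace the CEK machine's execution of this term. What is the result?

Answer: -1

Execution trace:
[0] ⟨C=(let y = (if0 2 then -1 else -2) in ((λu. -1) 0)); E=∅; K=∅⟩
[1] ⟨C=(if0 2 then -1 else -2); E=∅; K=[let y]⟩
[2] ⟨C=2; E=∅; K=[if0 :: let y]⟩
[3] ⟨C=-2; E=∅; K=[let y]⟩
[4] ⟨C=((λu. -1) 0); E={y↦-2}; K=∅⟩
[5] ⟨C=(λu. -1); E={y↦-2}; K=[arg]⟩
[6] ⟨C=0; E={y↦-2}; K=[fun]⟩
[7] ⟨C=-1; E={u↦0, y↦-2}; K=∅⟩
→ final value -1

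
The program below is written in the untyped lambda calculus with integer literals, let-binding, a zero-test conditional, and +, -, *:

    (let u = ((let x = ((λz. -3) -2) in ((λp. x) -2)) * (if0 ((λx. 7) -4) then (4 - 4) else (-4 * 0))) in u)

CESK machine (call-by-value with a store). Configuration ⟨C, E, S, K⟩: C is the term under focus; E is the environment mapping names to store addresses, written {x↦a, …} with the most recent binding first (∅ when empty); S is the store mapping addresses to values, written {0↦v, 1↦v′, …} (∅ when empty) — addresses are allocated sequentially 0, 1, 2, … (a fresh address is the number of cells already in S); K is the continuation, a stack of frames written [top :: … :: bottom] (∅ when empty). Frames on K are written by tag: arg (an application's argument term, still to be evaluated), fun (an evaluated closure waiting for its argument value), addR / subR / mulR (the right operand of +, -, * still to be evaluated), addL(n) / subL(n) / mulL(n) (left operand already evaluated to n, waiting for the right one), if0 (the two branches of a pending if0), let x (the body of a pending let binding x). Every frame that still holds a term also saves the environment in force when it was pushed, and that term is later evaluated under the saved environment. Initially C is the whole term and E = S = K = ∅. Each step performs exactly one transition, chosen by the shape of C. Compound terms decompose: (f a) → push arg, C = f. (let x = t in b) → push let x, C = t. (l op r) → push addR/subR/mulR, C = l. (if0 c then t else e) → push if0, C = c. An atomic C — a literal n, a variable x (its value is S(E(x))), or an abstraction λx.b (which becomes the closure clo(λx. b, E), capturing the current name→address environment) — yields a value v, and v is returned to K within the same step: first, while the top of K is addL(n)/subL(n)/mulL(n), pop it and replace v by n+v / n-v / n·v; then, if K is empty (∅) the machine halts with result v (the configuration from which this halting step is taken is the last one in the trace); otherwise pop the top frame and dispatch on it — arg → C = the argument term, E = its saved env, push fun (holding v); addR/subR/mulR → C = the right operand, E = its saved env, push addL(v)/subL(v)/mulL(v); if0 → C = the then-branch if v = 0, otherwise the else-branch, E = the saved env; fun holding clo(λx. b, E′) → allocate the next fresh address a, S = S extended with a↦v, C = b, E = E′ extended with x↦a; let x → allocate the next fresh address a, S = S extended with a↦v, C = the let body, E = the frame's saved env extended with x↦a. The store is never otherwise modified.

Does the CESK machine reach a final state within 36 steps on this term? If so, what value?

Answer: 0

Machine steps:
0. <C=(let u = ((let x = ((λz. -3) -2) in ((λp. x) -2)) * (if0 ((λx. 7) -4) then (4 - 4) else (-4 * 0))) in u), E=∅, S=∅, K=∅>
1. <C=((let x = ((λz. -3) -2) in ((λp. x) -2)) * (if0 ((λx. 7) -4) then (4 - 4) else (-4 * 0))), E=∅, S=∅, K=[let u]>
2. <C=(let x = ((λz. -3) -2) in ((λp. x) -2)), E=∅, S=∅, K=[mulR :: let u]>
3. <C=((λz. -3) -2), E=∅, S=∅, K=[let x :: mulR :: let u]>
4. <C=(λz. -3), E=∅, S=∅, K=[arg :: let x :: mulR :: let u]>
5. <C=-2, E=∅, S=∅, K=[fun :: let x :: mulR :: let u]>
6. <C=-3, E={z↦0}, S={0↦-2}, K=[let x :: mulR :: let u]>
7. <C=((λp. x) -2), E={x↦1}, S={0↦-2, 1↦-3}, K=[mulR :: let u]>
8. <C=(λp. x), E={x↦1}, S={0↦-2, 1↦-3}, K=[arg :: mulR :: let u]>
9. <C=-2, E={x↦1}, S={0↦-2, 1↦-3}, K=[fun :: mulR :: let u]>
10. <C=x, E={p↦2, x↦1}, S={0↦-2, 1↦-3, 2↦-2}, K=[mulR :: let u]>
11. <C=(if0 ((λx. 7) -4) then (4 - 4) else (-4 * 0)), E=∅, S={0↦-2, 1↦-3, 2↦-2}, K=[mulL(-3) :: let u]>
12. <C=((λx. 7) -4), E=∅, S={0↦-2, 1↦-3, 2↦-2}, K=[if0 :: mulL(-3) :: let u]>
13. <C=(λx. 7), E=∅, S={0↦-2, 1↦-3, 2↦-2}, K=[arg :: if0 :: mulL(-3) :: let u]>
14. <C=-4, E=∅, S={0↦-2, 1↦-3, 2↦-2}, K=[fun :: if0 :: mulL(-3) :: let u]>
15. <C=7, E={x↦3}, S={0↦-2, 1↦-3, 2↦-2, 3↦-4}, K=[if0 :: mulL(-3) :: let u]>
16. <C=(-4 * 0), E=∅, S={0↦-2, 1↦-3, 2↦-2, 3↦-4}, K=[mulL(-3) :: let u]>
17. <C=-4, E=∅, S={0↦-2, 1↦-3, 2↦-2, 3↦-4}, K=[mulR :: mulL(-3) :: let u]>
18. <C=0, E=∅, S={0↦-2, 1↦-3, 2↦-2, 3↦-4}, K=[mulL(-4) :: mulL(-3) :: let u]>
19. <C=u, E={u↦4}, S={0↦-2, 1↦-3, 2↦-2, 3↦-4, 4↦0}, K=∅>
→ final value 0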